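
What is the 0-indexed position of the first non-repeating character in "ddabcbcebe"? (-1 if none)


Input: ddabcbcebe
Character frequencies:
  'a': 1
  'b': 3
  'c': 2
  'd': 2
  'e': 2
Scanning left to right for freq == 1:
  Position 0 ('d'): freq=2, skip
  Position 1 ('d'): freq=2, skip
  Position 2 ('a'): unique! => answer = 2

2


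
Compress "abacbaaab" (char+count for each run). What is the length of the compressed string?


Input: abacbaaab
Runs:
  'a' x 1 => "a1"
  'b' x 1 => "b1"
  'a' x 1 => "a1"
  'c' x 1 => "c1"
  'b' x 1 => "b1"
  'a' x 3 => "a3"
  'b' x 1 => "b1"
Compressed: "a1b1a1c1b1a3b1"
Compressed length: 14

14


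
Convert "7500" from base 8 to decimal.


Input: "7500" in base 8
Positional expansion:
  Digit '7' (value 7) x 8^3 = 3584
  Digit '5' (value 5) x 8^2 = 320
  Digit '0' (value 0) x 8^1 = 0
  Digit '0' (value 0) x 8^0 = 0
Sum = 3904

3904


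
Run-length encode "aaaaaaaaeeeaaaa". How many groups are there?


Input: aaaaaaaaeeeaaaa
Scanning for consecutive runs:
  Group 1: 'a' x 8 (positions 0-7)
  Group 2: 'e' x 3 (positions 8-10)
  Group 3: 'a' x 4 (positions 11-14)
Total groups: 3

3


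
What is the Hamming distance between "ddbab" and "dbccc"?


Comparing "ddbab" and "dbccc" position by position:
  Position 0: 'd' vs 'd' => same
  Position 1: 'd' vs 'b' => differ
  Position 2: 'b' vs 'c' => differ
  Position 3: 'a' vs 'c' => differ
  Position 4: 'b' vs 'c' => differ
Total differences (Hamming distance): 4

4


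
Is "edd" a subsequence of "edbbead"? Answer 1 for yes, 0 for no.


Check if "edd" is a subsequence of "edbbead"
Greedy scan:
  Position 0 ('e'): matches sub[0] = 'e'
  Position 1 ('d'): matches sub[1] = 'd'
  Position 2 ('b'): no match needed
  Position 3 ('b'): no match needed
  Position 4 ('e'): no match needed
  Position 5 ('a'): no match needed
  Position 6 ('d'): matches sub[2] = 'd'
All 3 characters matched => is a subsequence

1


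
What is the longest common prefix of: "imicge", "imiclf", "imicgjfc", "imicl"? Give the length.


Words: imicge, imiclf, imicgjfc, imicl
  Position 0: all 'i' => match
  Position 1: all 'm' => match
  Position 2: all 'i' => match
  Position 3: all 'c' => match
  Position 4: ('g', 'l', 'g', 'l') => mismatch, stop
LCP = "imic" (length 4)

4


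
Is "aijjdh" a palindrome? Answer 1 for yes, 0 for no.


Input: aijjdh
Reversed: hdjjia
  Compare pos 0 ('a') with pos 5 ('h'): MISMATCH
  Compare pos 1 ('i') with pos 4 ('d'): MISMATCH
  Compare pos 2 ('j') with pos 3 ('j'): match
Result: not a palindrome

0


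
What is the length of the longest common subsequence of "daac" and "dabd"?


LCS of "daac" and "dabd"
DP table:
           d    a    b    d
      0    0    0    0    0
  d   0    1    1    1    1
  a   0    1    2    2    2
  a   0    1    2    2    2
  c   0    1    2    2    2
LCS length = dp[4][4] = 2

2


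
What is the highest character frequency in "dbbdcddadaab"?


Input: dbbdcddadaab
Character counts:
  'a': 3
  'b': 3
  'c': 1
  'd': 5
Maximum frequency: 5

5


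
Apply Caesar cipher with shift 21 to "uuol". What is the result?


Caesar cipher: shift "uuol" by 21
  'u' (pos 20) + 21 = pos 15 = 'p'
  'u' (pos 20) + 21 = pos 15 = 'p'
  'o' (pos 14) + 21 = pos 9 = 'j'
  'l' (pos 11) + 21 = pos 6 = 'g'
Result: ppjg

ppjg


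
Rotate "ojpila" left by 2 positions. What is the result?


Input: "ojpila", rotate left by 2
First 2 characters: "oj"
Remaining characters: "pila"
Concatenate remaining + first: "pila" + "oj" = "pilaoj"

pilaoj


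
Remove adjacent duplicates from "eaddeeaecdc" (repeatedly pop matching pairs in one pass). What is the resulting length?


Input: eaddeeaecdc
Stack-based adjacent duplicate removal:
  Read 'e': push. Stack: e
  Read 'a': push. Stack: ea
  Read 'd': push. Stack: ead
  Read 'd': matches stack top 'd' => pop. Stack: ea
  Read 'e': push. Stack: eae
  Read 'e': matches stack top 'e' => pop. Stack: ea
  Read 'a': matches stack top 'a' => pop. Stack: e
  Read 'e': matches stack top 'e' => pop. Stack: (empty)
  Read 'c': push. Stack: c
  Read 'd': push. Stack: cd
  Read 'c': push. Stack: cdc
Final stack: "cdc" (length 3)

3


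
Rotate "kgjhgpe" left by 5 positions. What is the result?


Input: "kgjhgpe", rotate left by 5
First 5 characters: "kgjhg"
Remaining characters: "pe"
Concatenate remaining + first: "pe" + "kgjhg" = "pekgjhg"

pekgjhg


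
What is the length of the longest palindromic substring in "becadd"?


Input: "becadd"
Checking substrings for palindromes:
  [4:6] "dd" (len 2) => palindrome
Longest palindromic substring: "dd" with length 2

2


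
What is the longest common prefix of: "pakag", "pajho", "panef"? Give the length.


Words: pakag, pajho, panef
  Position 0: all 'p' => match
  Position 1: all 'a' => match
  Position 2: ('k', 'j', 'n') => mismatch, stop
LCP = "pa" (length 2)

2


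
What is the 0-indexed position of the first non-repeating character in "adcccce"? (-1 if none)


Input: adcccce
Character frequencies:
  'a': 1
  'c': 4
  'd': 1
  'e': 1
Scanning left to right for freq == 1:
  Position 0 ('a'): unique! => answer = 0

0


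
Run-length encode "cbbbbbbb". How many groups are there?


Input: cbbbbbbb
Scanning for consecutive runs:
  Group 1: 'c' x 1 (positions 0-0)
  Group 2: 'b' x 7 (positions 1-7)
Total groups: 2

2


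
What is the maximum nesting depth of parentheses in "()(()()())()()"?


Input: "()(()()())()()"
Tracking depth:
  Position 0 '(': depth becomes 1
  Position 1 ')': depth becomes 0
  Position 2 '(': depth becomes 1
  Position 3 '(': depth becomes 2
  Position 4 ')': depth becomes 1
  Position 5 '(': depth becomes 2
  Position 6 ')': depth becomes 1
  Position 7 '(': depth becomes 2
  Position 8 ')': depth becomes 1
  Position 9 ')': depth becomes 0
  Position 10 '(': depth becomes 1
  Position 11 ')': depth becomes 0
  Position 12 '(': depth becomes 1
  Position 13 ')': depth becomes 0
Maximum depth reached: 2

2


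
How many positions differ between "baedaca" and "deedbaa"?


Comparing "baedaca" and "deedbaa" position by position:
  Position 0: 'b' vs 'd' => DIFFER
  Position 1: 'a' vs 'e' => DIFFER
  Position 2: 'e' vs 'e' => same
  Position 3: 'd' vs 'd' => same
  Position 4: 'a' vs 'b' => DIFFER
  Position 5: 'c' vs 'a' => DIFFER
  Position 6: 'a' vs 'a' => same
Positions that differ: 4

4


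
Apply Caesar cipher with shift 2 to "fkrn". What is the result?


Caesar cipher: shift "fkrn" by 2
  'f' (pos 5) + 2 = pos 7 = 'h'
  'k' (pos 10) + 2 = pos 12 = 'm'
  'r' (pos 17) + 2 = pos 19 = 't'
  'n' (pos 13) + 2 = pos 15 = 'p'
Result: hmtp

hmtp


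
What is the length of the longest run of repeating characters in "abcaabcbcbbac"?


Input: "abcaabcbcbbac"
Scanning for longest run:
  Position 1 ('b'): new char, reset run to 1
  Position 2 ('c'): new char, reset run to 1
  Position 3 ('a'): new char, reset run to 1
  Position 4 ('a'): continues run of 'a', length=2
  Position 5 ('b'): new char, reset run to 1
  Position 6 ('c'): new char, reset run to 1
  Position 7 ('b'): new char, reset run to 1
  Position 8 ('c'): new char, reset run to 1
  Position 9 ('b'): new char, reset run to 1
  Position 10 ('b'): continues run of 'b', length=2
  Position 11 ('a'): new char, reset run to 1
  Position 12 ('c'): new char, reset run to 1
Longest run: 'a' with length 2

2


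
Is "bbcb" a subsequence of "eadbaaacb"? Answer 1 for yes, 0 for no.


Check if "bbcb" is a subsequence of "eadbaaacb"
Greedy scan:
  Position 0 ('e'): no match needed
  Position 1 ('a'): no match needed
  Position 2 ('d'): no match needed
  Position 3 ('b'): matches sub[0] = 'b'
  Position 4 ('a'): no match needed
  Position 5 ('a'): no match needed
  Position 6 ('a'): no match needed
  Position 7 ('c'): no match needed
  Position 8 ('b'): matches sub[1] = 'b'
Only matched 2/4 characters => not a subsequence

0


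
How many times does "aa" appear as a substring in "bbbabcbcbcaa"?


Searching for "aa" in "bbbabcbcbcaa"
Scanning each position:
  Position 0: "bb" => no
  Position 1: "bb" => no
  Position 2: "ba" => no
  Position 3: "ab" => no
  Position 4: "bc" => no
  Position 5: "cb" => no
  Position 6: "bc" => no
  Position 7: "cb" => no
  Position 8: "bc" => no
  Position 9: "ca" => no
  Position 10: "aa" => MATCH
Total occurrences: 1

1


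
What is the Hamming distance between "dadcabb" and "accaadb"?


Comparing "dadcabb" and "accaadb" position by position:
  Position 0: 'd' vs 'a' => differ
  Position 1: 'a' vs 'c' => differ
  Position 2: 'd' vs 'c' => differ
  Position 3: 'c' vs 'a' => differ
  Position 4: 'a' vs 'a' => same
  Position 5: 'b' vs 'd' => differ
  Position 6: 'b' vs 'b' => same
Total differences (Hamming distance): 5

5


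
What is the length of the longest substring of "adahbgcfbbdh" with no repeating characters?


Input: "adahbgcfbbdh"
Sliding window (track last position of each char):
  Position 0 ('a'): window [0,0] length 1 -- new best
  Position 1 ('d'): window [0,1] length 2 -- new best
  Position 2 ('a'): repeat (last at 0), move window start to 1
  Position 2 ('a'): window [1,2] length 2
  Position 3 ('h'): window [1,3] length 3 -- new best
  Position 4 ('b'): window [1,4] length 4 -- new best
  Position 5 ('g'): window [1,5] length 5 -- new best
  Position 6 ('c'): window [1,6] length 6 -- new best
  Position 7 ('f'): window [1,7] length 7 -- new best
  Position 8 ('b'): repeat (last at 4), move window start to 5
  Position 8 ('b'): window [5,8] length 4
  Position 9 ('b'): repeat (last at 8), move window start to 9
  Position 9 ('b'): window [9,9] length 1
  Position 10 ('d'): window [9,10] length 2
  Position 11 ('h'): window [9,11] length 3
Longest substring with no repeats: "dahbgcf" with length 7

7


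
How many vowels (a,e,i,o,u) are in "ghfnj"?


Input: ghfnj
Checking each character:
  'g' at position 0: consonant
  'h' at position 1: consonant
  'f' at position 2: consonant
  'n' at position 3: consonant
  'j' at position 4: consonant
Total vowels: 0

0


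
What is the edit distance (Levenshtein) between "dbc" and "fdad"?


Computing edit distance: "dbc" -> "fdad"
DP table:
           f    d    a    d
      0    1    2    3    4
  d   1    1    1    2    3
  b   2    2    2    2    3
  c   3    3    3    3    3
Edit distance = dp[3][4] = 3

3


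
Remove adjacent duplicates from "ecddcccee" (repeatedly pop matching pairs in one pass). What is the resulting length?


Input: ecddcccee
Stack-based adjacent duplicate removal:
  Read 'e': push. Stack: e
  Read 'c': push. Stack: ec
  Read 'd': push. Stack: ecd
  Read 'd': matches stack top 'd' => pop. Stack: ec
  Read 'c': matches stack top 'c' => pop. Stack: e
  Read 'c': push. Stack: ec
  Read 'c': matches stack top 'c' => pop. Stack: e
  Read 'e': matches stack top 'e' => pop. Stack: (empty)
  Read 'e': push. Stack: e
Final stack: "e" (length 1)

1


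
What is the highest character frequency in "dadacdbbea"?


Input: dadacdbbea
Character counts:
  'a': 3
  'b': 2
  'c': 1
  'd': 3
  'e': 1
Maximum frequency: 3

3


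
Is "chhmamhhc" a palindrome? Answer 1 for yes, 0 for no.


Input: chhmamhhc
Reversed: chhmamhhc
  Compare pos 0 ('c') with pos 8 ('c'): match
  Compare pos 1 ('h') with pos 7 ('h'): match
  Compare pos 2 ('h') with pos 6 ('h'): match
  Compare pos 3 ('m') with pos 5 ('m'): match
Result: palindrome

1


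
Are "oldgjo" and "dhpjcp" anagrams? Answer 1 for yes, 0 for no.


Strings: "oldgjo", "dhpjcp"
Sorted first:  dgjloo
Sorted second: cdhjpp
Differ at position 0: 'd' vs 'c' => not anagrams

0


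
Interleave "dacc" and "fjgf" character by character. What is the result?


Interleaving "dacc" and "fjgf":
  Position 0: 'd' from first, 'f' from second => "df"
  Position 1: 'a' from first, 'j' from second => "aj"
  Position 2: 'c' from first, 'g' from second => "cg"
  Position 3: 'c' from first, 'f' from second => "cf"
Result: dfajcgcf

dfajcgcf


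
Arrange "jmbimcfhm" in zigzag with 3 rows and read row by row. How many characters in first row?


Zigzag "jmbimcfhm" into 3 rows:
Placing characters:
  'j' => row 0
  'm' => row 1
  'b' => row 2
  'i' => row 1
  'm' => row 0
  'c' => row 1
  'f' => row 2
  'h' => row 1
  'm' => row 0
Rows:
  Row 0: "jmm"
  Row 1: "mich"
  Row 2: "bf"
First row length: 3

3


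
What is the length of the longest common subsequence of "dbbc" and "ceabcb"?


LCS of "dbbc" and "ceabcb"
DP table:
           c    e    a    b    c    b
      0    0    0    0    0    0    0
  d   0    0    0    0    0    0    0
  b   0    0    0    0    1    1    1
  b   0    0    0    0    1    1    2
  c   0    1    1    1    1    2    2
LCS length = dp[4][6] = 2

2


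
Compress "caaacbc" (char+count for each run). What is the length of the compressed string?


Input: caaacbc
Runs:
  'c' x 1 => "c1"
  'a' x 3 => "a3"
  'c' x 1 => "c1"
  'b' x 1 => "b1"
  'c' x 1 => "c1"
Compressed: "c1a3c1b1c1"
Compressed length: 10

10


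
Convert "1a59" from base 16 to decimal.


Input: "1a59" in base 16
Positional expansion:
  Digit '1' (value 1) x 16^3 = 4096
  Digit 'a' (value 10) x 16^2 = 2560
  Digit '5' (value 5) x 16^1 = 80
  Digit '9' (value 9) x 16^0 = 9
Sum = 6745

6745


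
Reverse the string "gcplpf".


Input: gcplpf
Reading characters right to left:
  Position 5: 'f'
  Position 4: 'p'
  Position 3: 'l'
  Position 2: 'p'
  Position 1: 'c'
  Position 0: 'g'
Reversed: fplpcg

fplpcg


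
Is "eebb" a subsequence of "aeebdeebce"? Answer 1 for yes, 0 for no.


Check if "eebb" is a subsequence of "aeebdeebce"
Greedy scan:
  Position 0 ('a'): no match needed
  Position 1 ('e'): matches sub[0] = 'e'
  Position 2 ('e'): matches sub[1] = 'e'
  Position 3 ('b'): matches sub[2] = 'b'
  Position 4 ('d'): no match needed
  Position 5 ('e'): no match needed
  Position 6 ('e'): no match needed
  Position 7 ('b'): matches sub[3] = 'b'
  Position 8 ('c'): no match needed
  Position 9 ('e'): no match needed
All 4 characters matched => is a subsequence

1


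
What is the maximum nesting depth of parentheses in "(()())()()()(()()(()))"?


Input: "(()())()()()(()()(()))"
Tracking depth:
  Position 0 '(': depth becomes 1
  Position 1 '(': depth becomes 2
  Position 2 ')': depth becomes 1
  Position 3 '(': depth becomes 2
  Position 4 ')': depth becomes 1
  Position 5 ')': depth becomes 0
  Position 6 '(': depth becomes 1
  Position 7 ')': depth becomes 0
  Position 8 '(': depth becomes 1
  Position 9 ')': depth becomes 0
  Position 10 '(': depth becomes 1
  Position 11 ')': depth becomes 0
  Position 12 '(': depth becomes 1
  Position 13 '(': depth becomes 2
  Position 14 ')': depth becomes 1
  Position 15 '(': depth becomes 2
  Position 16 ')': depth becomes 1
  Position 17 '(': depth becomes 2
  Position 18 '(': depth becomes 3
  Position 19 ')': depth becomes 2
  Position 20 ')': depth becomes 1
  Position 21 ')': depth becomes 0
Maximum depth reached: 3

3


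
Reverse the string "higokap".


Input: higokap
Reading characters right to left:
  Position 6: 'p'
  Position 5: 'a'
  Position 4: 'k'
  Position 3: 'o'
  Position 2: 'g'
  Position 1: 'i'
  Position 0: 'h'
Reversed: pakogih

pakogih


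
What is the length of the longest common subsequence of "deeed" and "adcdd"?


LCS of "deeed" and "adcdd"
DP table:
           a    d    c    d    d
      0    0    0    0    0    0
  d   0    0    1    1    1    1
  e   0    0    1    1    1    1
  e   0    0    1    1    1    1
  e   0    0    1    1    1    1
  d   0    0    1    1    2    2
LCS length = dp[5][5] = 2

2


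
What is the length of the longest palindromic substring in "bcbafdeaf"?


Input: "bcbafdeaf"
Checking substrings for palindromes:
  [0:3] "bcb" (len 3) => palindrome
Longest palindromic substring: "bcb" with length 3

3


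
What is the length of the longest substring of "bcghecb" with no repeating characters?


Input: "bcghecb"
Sliding window (track last position of each char):
  Position 0 ('b'): window [0,0] length 1 -- new best
  Position 1 ('c'): window [0,1] length 2 -- new best
  Position 2 ('g'): window [0,2] length 3 -- new best
  Position 3 ('h'): window [0,3] length 4 -- new best
  Position 4 ('e'): window [0,4] length 5 -- new best
  Position 5 ('c'): repeat (last at 1), move window start to 2
  Position 5 ('c'): window [2,5] length 4
  Position 6 ('b'): window [2,6] length 5
Longest substring with no repeats: "bcghe" with length 5

5


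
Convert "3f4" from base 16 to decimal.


Input: "3f4" in base 16
Positional expansion:
  Digit '3' (value 3) x 16^2 = 768
  Digit 'f' (value 15) x 16^1 = 240
  Digit '4' (value 4) x 16^0 = 4
Sum = 1012

1012


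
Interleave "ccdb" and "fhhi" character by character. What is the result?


Interleaving "ccdb" and "fhhi":
  Position 0: 'c' from first, 'f' from second => "cf"
  Position 1: 'c' from first, 'h' from second => "ch"
  Position 2: 'd' from first, 'h' from second => "dh"
  Position 3: 'b' from first, 'i' from second => "bi"
Result: cfchdhbi

cfchdhbi


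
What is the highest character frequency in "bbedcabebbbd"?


Input: bbedcabebbbd
Character counts:
  'a': 1
  'b': 6
  'c': 1
  'd': 2
  'e': 2
Maximum frequency: 6

6


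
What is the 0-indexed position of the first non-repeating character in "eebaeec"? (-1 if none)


Input: eebaeec
Character frequencies:
  'a': 1
  'b': 1
  'c': 1
  'e': 4
Scanning left to right for freq == 1:
  Position 0 ('e'): freq=4, skip
  Position 1 ('e'): freq=4, skip
  Position 2 ('b'): unique! => answer = 2

2


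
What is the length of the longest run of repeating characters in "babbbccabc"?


Input: "babbbccabc"
Scanning for longest run:
  Position 1 ('a'): new char, reset run to 1
  Position 2 ('b'): new char, reset run to 1
  Position 3 ('b'): continues run of 'b', length=2
  Position 4 ('b'): continues run of 'b', length=3
  Position 5 ('c'): new char, reset run to 1
  Position 6 ('c'): continues run of 'c', length=2
  Position 7 ('a'): new char, reset run to 1
  Position 8 ('b'): new char, reset run to 1
  Position 9 ('c'): new char, reset run to 1
Longest run: 'b' with length 3

3


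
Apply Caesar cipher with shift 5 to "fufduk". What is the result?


Caesar cipher: shift "fufduk" by 5
  'f' (pos 5) + 5 = pos 10 = 'k'
  'u' (pos 20) + 5 = pos 25 = 'z'
  'f' (pos 5) + 5 = pos 10 = 'k'
  'd' (pos 3) + 5 = pos 8 = 'i'
  'u' (pos 20) + 5 = pos 25 = 'z'
  'k' (pos 10) + 5 = pos 15 = 'p'
Result: kzkizp

kzkizp


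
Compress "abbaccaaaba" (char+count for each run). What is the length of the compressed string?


Input: abbaccaaaba
Runs:
  'a' x 1 => "a1"
  'b' x 2 => "b2"
  'a' x 1 => "a1"
  'c' x 2 => "c2"
  'a' x 3 => "a3"
  'b' x 1 => "b1"
  'a' x 1 => "a1"
Compressed: "a1b2a1c2a3b1a1"
Compressed length: 14

14


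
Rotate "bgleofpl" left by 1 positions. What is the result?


Input: "bgleofpl", rotate left by 1
First 1 characters: "b"
Remaining characters: "gleofpl"
Concatenate remaining + first: "gleofpl" + "b" = "gleofplb"

gleofplb


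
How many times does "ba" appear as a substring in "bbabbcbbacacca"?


Searching for "ba" in "bbabbcbbacacca"
Scanning each position:
  Position 0: "bb" => no
  Position 1: "ba" => MATCH
  Position 2: "ab" => no
  Position 3: "bb" => no
  Position 4: "bc" => no
  Position 5: "cb" => no
  Position 6: "bb" => no
  Position 7: "ba" => MATCH
  Position 8: "ac" => no
  Position 9: "ca" => no
  Position 10: "ac" => no
  Position 11: "cc" => no
  Position 12: "ca" => no
Total occurrences: 2

2


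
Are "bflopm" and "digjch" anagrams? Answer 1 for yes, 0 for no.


Strings: "bflopm", "digjch"
Sorted first:  bflmop
Sorted second: cdghij
Differ at position 0: 'b' vs 'c' => not anagrams

0


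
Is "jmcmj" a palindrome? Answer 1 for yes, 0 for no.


Input: jmcmj
Reversed: jmcmj
  Compare pos 0 ('j') with pos 4 ('j'): match
  Compare pos 1 ('m') with pos 3 ('m'): match
Result: palindrome

1


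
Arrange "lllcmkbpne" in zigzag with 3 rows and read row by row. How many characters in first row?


Zigzag "lllcmkbpne" into 3 rows:
Placing characters:
  'l' => row 0
  'l' => row 1
  'l' => row 2
  'c' => row 1
  'm' => row 0
  'k' => row 1
  'b' => row 2
  'p' => row 1
  'n' => row 0
  'e' => row 1
Rows:
  Row 0: "lmn"
  Row 1: "lckpe"
  Row 2: "lb"
First row length: 3

3


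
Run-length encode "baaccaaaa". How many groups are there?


Input: baaccaaaa
Scanning for consecutive runs:
  Group 1: 'b' x 1 (positions 0-0)
  Group 2: 'a' x 2 (positions 1-2)
  Group 3: 'c' x 2 (positions 3-4)
  Group 4: 'a' x 4 (positions 5-8)
Total groups: 4

4


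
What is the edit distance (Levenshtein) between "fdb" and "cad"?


Computing edit distance: "fdb" -> "cad"
DP table:
           c    a    d
      0    1    2    3
  f   1    1    2    3
  d   2    2    2    2
  b   3    3    3    3
Edit distance = dp[3][3] = 3

3


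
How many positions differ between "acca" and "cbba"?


Comparing "acca" and "cbba" position by position:
  Position 0: 'a' vs 'c' => DIFFER
  Position 1: 'c' vs 'b' => DIFFER
  Position 2: 'c' vs 'b' => DIFFER
  Position 3: 'a' vs 'a' => same
Positions that differ: 3

3


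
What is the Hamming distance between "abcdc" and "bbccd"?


Comparing "abcdc" and "bbccd" position by position:
  Position 0: 'a' vs 'b' => differ
  Position 1: 'b' vs 'b' => same
  Position 2: 'c' vs 'c' => same
  Position 3: 'd' vs 'c' => differ
  Position 4: 'c' vs 'd' => differ
Total differences (Hamming distance): 3

3


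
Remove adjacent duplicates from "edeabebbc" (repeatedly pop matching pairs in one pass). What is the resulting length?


Input: edeabebbc
Stack-based adjacent duplicate removal:
  Read 'e': push. Stack: e
  Read 'd': push. Stack: ed
  Read 'e': push. Stack: ede
  Read 'a': push. Stack: edea
  Read 'b': push. Stack: edeab
  Read 'e': push. Stack: edeabe
  Read 'b': push. Stack: edeabeb
  Read 'b': matches stack top 'b' => pop. Stack: edeabe
  Read 'c': push. Stack: edeabec
Final stack: "edeabec" (length 7)

7


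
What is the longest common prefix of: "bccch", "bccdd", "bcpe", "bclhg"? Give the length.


Words: bccch, bccdd, bcpe, bclhg
  Position 0: all 'b' => match
  Position 1: all 'c' => match
  Position 2: ('c', 'c', 'p', 'l') => mismatch, stop
LCP = "bc" (length 2)

2


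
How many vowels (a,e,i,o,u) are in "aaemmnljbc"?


Input: aaemmnljbc
Checking each character:
  'a' at position 0: vowel (running total: 1)
  'a' at position 1: vowel (running total: 2)
  'e' at position 2: vowel (running total: 3)
  'm' at position 3: consonant
  'm' at position 4: consonant
  'n' at position 5: consonant
  'l' at position 6: consonant
  'j' at position 7: consonant
  'b' at position 8: consonant
  'c' at position 9: consonant
Total vowels: 3

3


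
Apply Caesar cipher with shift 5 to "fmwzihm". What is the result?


Caesar cipher: shift "fmwzihm" by 5
  'f' (pos 5) + 5 = pos 10 = 'k'
  'm' (pos 12) + 5 = pos 17 = 'r'
  'w' (pos 22) + 5 = pos 1 = 'b'
  'z' (pos 25) + 5 = pos 4 = 'e'
  'i' (pos 8) + 5 = pos 13 = 'n'
  'h' (pos 7) + 5 = pos 12 = 'm'
  'm' (pos 12) + 5 = pos 17 = 'r'
Result: krbenmr

krbenmr


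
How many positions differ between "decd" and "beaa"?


Comparing "decd" and "beaa" position by position:
  Position 0: 'd' vs 'b' => DIFFER
  Position 1: 'e' vs 'e' => same
  Position 2: 'c' vs 'a' => DIFFER
  Position 3: 'd' vs 'a' => DIFFER
Positions that differ: 3

3


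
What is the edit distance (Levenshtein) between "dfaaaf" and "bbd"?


Computing edit distance: "dfaaaf" -> "bbd"
DP table:
           b    b    d
      0    1    2    3
  d   1    1    2    2
  f   2    2    2    3
  a   3    3    3    3
  a   4    4    4    4
  a   5    5    5    5
  f   6    6    6    6
Edit distance = dp[6][3] = 6

6


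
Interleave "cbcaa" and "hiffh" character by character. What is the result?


Interleaving "cbcaa" and "hiffh":
  Position 0: 'c' from first, 'h' from second => "ch"
  Position 1: 'b' from first, 'i' from second => "bi"
  Position 2: 'c' from first, 'f' from second => "cf"
  Position 3: 'a' from first, 'f' from second => "af"
  Position 4: 'a' from first, 'h' from second => "ah"
Result: chbicfafah

chbicfafah


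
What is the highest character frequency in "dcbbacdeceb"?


Input: dcbbacdeceb
Character counts:
  'a': 1
  'b': 3
  'c': 3
  'd': 2
  'e': 2
Maximum frequency: 3

3


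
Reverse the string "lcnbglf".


Input: lcnbglf
Reading characters right to left:
  Position 6: 'f'
  Position 5: 'l'
  Position 4: 'g'
  Position 3: 'b'
  Position 2: 'n'
  Position 1: 'c'
  Position 0: 'l'
Reversed: flgbncl

flgbncl


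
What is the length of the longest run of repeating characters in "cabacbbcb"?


Input: "cabacbbcb"
Scanning for longest run:
  Position 1 ('a'): new char, reset run to 1
  Position 2 ('b'): new char, reset run to 1
  Position 3 ('a'): new char, reset run to 1
  Position 4 ('c'): new char, reset run to 1
  Position 5 ('b'): new char, reset run to 1
  Position 6 ('b'): continues run of 'b', length=2
  Position 7 ('c'): new char, reset run to 1
  Position 8 ('b'): new char, reset run to 1
Longest run: 'b' with length 2

2


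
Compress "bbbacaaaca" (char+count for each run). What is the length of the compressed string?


Input: bbbacaaaca
Runs:
  'b' x 3 => "b3"
  'a' x 1 => "a1"
  'c' x 1 => "c1"
  'a' x 3 => "a3"
  'c' x 1 => "c1"
  'a' x 1 => "a1"
Compressed: "b3a1c1a3c1a1"
Compressed length: 12

12


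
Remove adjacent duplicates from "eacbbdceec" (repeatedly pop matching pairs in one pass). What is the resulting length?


Input: eacbbdceec
Stack-based adjacent duplicate removal:
  Read 'e': push. Stack: e
  Read 'a': push. Stack: ea
  Read 'c': push. Stack: eac
  Read 'b': push. Stack: eacb
  Read 'b': matches stack top 'b' => pop. Stack: eac
  Read 'd': push. Stack: eacd
  Read 'c': push. Stack: eacdc
  Read 'e': push. Stack: eacdce
  Read 'e': matches stack top 'e' => pop. Stack: eacdc
  Read 'c': matches stack top 'c' => pop. Stack: eacd
Final stack: "eacd" (length 4)

4


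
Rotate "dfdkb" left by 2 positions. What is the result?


Input: "dfdkb", rotate left by 2
First 2 characters: "df"
Remaining characters: "dkb"
Concatenate remaining + first: "dkb" + "df" = "dkbdf"

dkbdf


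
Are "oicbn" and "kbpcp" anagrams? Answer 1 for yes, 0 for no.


Strings: "oicbn", "kbpcp"
Sorted first:  bcino
Sorted second: bckpp
Differ at position 2: 'i' vs 'k' => not anagrams

0


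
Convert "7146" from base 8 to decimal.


Input: "7146" in base 8
Positional expansion:
  Digit '7' (value 7) x 8^3 = 3584
  Digit '1' (value 1) x 8^2 = 64
  Digit '4' (value 4) x 8^1 = 32
  Digit '6' (value 6) x 8^0 = 6
Sum = 3686

3686


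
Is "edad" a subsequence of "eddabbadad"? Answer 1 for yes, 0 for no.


Check if "edad" is a subsequence of "eddabbadad"
Greedy scan:
  Position 0 ('e'): matches sub[0] = 'e'
  Position 1 ('d'): matches sub[1] = 'd'
  Position 2 ('d'): no match needed
  Position 3 ('a'): matches sub[2] = 'a'
  Position 4 ('b'): no match needed
  Position 5 ('b'): no match needed
  Position 6 ('a'): no match needed
  Position 7 ('d'): matches sub[3] = 'd'
  Position 8 ('a'): no match needed
  Position 9 ('d'): no match needed
All 4 characters matched => is a subsequence

1


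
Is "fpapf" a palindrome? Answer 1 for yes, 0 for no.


Input: fpapf
Reversed: fpapf
  Compare pos 0 ('f') with pos 4 ('f'): match
  Compare pos 1 ('p') with pos 3 ('p'): match
Result: palindrome

1


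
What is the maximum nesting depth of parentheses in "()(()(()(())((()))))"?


Input: "()(()(()(())((()))))"
Tracking depth:
  Position 0 '(': depth becomes 1
  Position 1 ')': depth becomes 0
  Position 2 '(': depth becomes 1
  Position 3 '(': depth becomes 2
  Position 4 ')': depth becomes 1
  Position 5 '(': depth becomes 2
  Position 6 '(': depth becomes 3
  Position 7 ')': depth becomes 2
  Position 8 '(': depth becomes 3
  Position 9 '(': depth becomes 4
  Position 10 ')': depth becomes 3
  Position 11 ')': depth becomes 2
  Position 12 '(': depth becomes 3
  Position 13 '(': depth becomes 4
  Position 14 '(': depth becomes 5
  Position 15 ')': depth becomes 4
  Position 16 ')': depth becomes 3
  Position 17 ')': depth becomes 2
  Position 18 ')': depth becomes 1
  Position 19 ')': depth becomes 0
Maximum depth reached: 5

5


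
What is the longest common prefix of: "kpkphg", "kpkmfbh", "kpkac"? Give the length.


Words: kpkphg, kpkmfbh, kpkac
  Position 0: all 'k' => match
  Position 1: all 'p' => match
  Position 2: all 'k' => match
  Position 3: ('p', 'm', 'a') => mismatch, stop
LCP = "kpk" (length 3)

3


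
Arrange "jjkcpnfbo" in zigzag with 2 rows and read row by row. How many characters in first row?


Zigzag "jjkcpnfbo" into 2 rows:
Placing characters:
  'j' => row 0
  'j' => row 1
  'k' => row 0
  'c' => row 1
  'p' => row 0
  'n' => row 1
  'f' => row 0
  'b' => row 1
  'o' => row 0
Rows:
  Row 0: "jkpfo"
  Row 1: "jcnb"
First row length: 5

5


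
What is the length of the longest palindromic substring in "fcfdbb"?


Input: "fcfdbb"
Checking substrings for palindromes:
  [0:3] "fcf" (len 3) => palindrome
  [4:6] "bb" (len 2) => palindrome
Longest palindromic substring: "fcf" with length 3

3


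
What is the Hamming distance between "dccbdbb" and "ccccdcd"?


Comparing "dccbdbb" and "ccccdcd" position by position:
  Position 0: 'd' vs 'c' => differ
  Position 1: 'c' vs 'c' => same
  Position 2: 'c' vs 'c' => same
  Position 3: 'b' vs 'c' => differ
  Position 4: 'd' vs 'd' => same
  Position 5: 'b' vs 'c' => differ
  Position 6: 'b' vs 'd' => differ
Total differences (Hamming distance): 4

4


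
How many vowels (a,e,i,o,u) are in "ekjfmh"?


Input: ekjfmh
Checking each character:
  'e' at position 0: vowel (running total: 1)
  'k' at position 1: consonant
  'j' at position 2: consonant
  'f' at position 3: consonant
  'm' at position 4: consonant
  'h' at position 5: consonant
Total vowels: 1

1


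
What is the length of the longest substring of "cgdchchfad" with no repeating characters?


Input: "cgdchchfad"
Sliding window (track last position of each char):
  Position 0 ('c'): window [0,0] length 1 -- new best
  Position 1 ('g'): window [0,1] length 2 -- new best
  Position 2 ('d'): window [0,2] length 3 -- new best
  Position 3 ('c'): repeat (last at 0), move window start to 1
  Position 3 ('c'): window [1,3] length 3
  Position 4 ('h'): window [1,4] length 4 -- new best
  Position 5 ('c'): repeat (last at 3), move window start to 4
  Position 5 ('c'): window [4,5] length 2
  Position 6 ('h'): repeat (last at 4), move window start to 5
  Position 6 ('h'): window [5,6] length 2
  Position 7 ('f'): window [5,7] length 3
  Position 8 ('a'): window [5,8] length 4
  Position 9 ('d'): window [5,9] length 5 -- new best
Longest substring with no repeats: "chfad" with length 5

5


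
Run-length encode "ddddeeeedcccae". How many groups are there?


Input: ddddeeeedcccae
Scanning for consecutive runs:
  Group 1: 'd' x 4 (positions 0-3)
  Group 2: 'e' x 4 (positions 4-7)
  Group 3: 'd' x 1 (positions 8-8)
  Group 4: 'c' x 3 (positions 9-11)
  Group 5: 'a' x 1 (positions 12-12)
  Group 6: 'e' x 1 (positions 13-13)
Total groups: 6

6


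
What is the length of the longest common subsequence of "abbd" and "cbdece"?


LCS of "abbd" and "cbdece"
DP table:
           c    b    d    e    c    e
      0    0    0    0    0    0    0
  a   0    0    0    0    0    0    0
  b   0    0    1    1    1    1    1
  b   0    0    1    1    1    1    1
  d   0    0    1    2    2    2    2
LCS length = dp[4][6] = 2

2


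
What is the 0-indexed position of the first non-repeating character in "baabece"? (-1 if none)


Input: baabece
Character frequencies:
  'a': 2
  'b': 2
  'c': 1
  'e': 2
Scanning left to right for freq == 1:
  Position 0 ('b'): freq=2, skip
  Position 1 ('a'): freq=2, skip
  Position 2 ('a'): freq=2, skip
  Position 3 ('b'): freq=2, skip
  Position 4 ('e'): freq=2, skip
  Position 5 ('c'): unique! => answer = 5

5


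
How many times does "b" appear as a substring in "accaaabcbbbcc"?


Searching for "b" in "accaaabcbbbcc"
Scanning each position:
  Position 0: "a" => no
  Position 1: "c" => no
  Position 2: "c" => no
  Position 3: "a" => no
  Position 4: "a" => no
  Position 5: "a" => no
  Position 6: "b" => MATCH
  Position 7: "c" => no
  Position 8: "b" => MATCH
  Position 9: "b" => MATCH
  Position 10: "b" => MATCH
  Position 11: "c" => no
  Position 12: "c" => no
Total occurrences: 4

4


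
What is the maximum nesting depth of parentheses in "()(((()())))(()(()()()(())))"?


Input: "()(((()())))(()(()()()(())))"
Tracking depth:
  Position 0 '(': depth becomes 1
  Position 1 ')': depth becomes 0
  Position 2 '(': depth becomes 1
  Position 3 '(': depth becomes 2
  Position 4 '(': depth becomes 3
  Position 5 '(': depth becomes 4
  Position 6 ')': depth becomes 3
  Position 7 '(': depth becomes 4
  Position 8 ')': depth becomes 3
  Position 9 ')': depth becomes 2
  Position 10 ')': depth becomes 1
  Position 11 ')': depth becomes 0
  Position 12 '(': depth becomes 1
  Position 13 '(': depth becomes 2
  Position 14 ')': depth becomes 1
  Position 15 '(': depth becomes 2
  Position 16 '(': depth becomes 3
  Position 17 ')': depth becomes 2
  Position 18 '(': depth becomes 3
  Position 19 ')': depth becomes 2
  Position 20 '(': depth becomes 3
  Position 21 ')': depth becomes 2
  Position 22 '(': depth becomes 3
  Position 23 '(': depth becomes 4
  Position 24 ')': depth becomes 3
  Position 25 ')': depth becomes 2
  Position 26 ')': depth becomes 1
  Position 27 ')': depth becomes 0
Maximum depth reached: 4

4


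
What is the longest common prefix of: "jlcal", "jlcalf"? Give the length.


Words: jlcal, jlcalf
  Position 0: all 'j' => match
  Position 1: all 'l' => match
  Position 2: all 'c' => match
  Position 3: all 'a' => match
  Position 4: all 'l' => match
LCP = "jlcal" (length 5)

5


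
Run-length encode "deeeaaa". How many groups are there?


Input: deeeaaa
Scanning for consecutive runs:
  Group 1: 'd' x 1 (positions 0-0)
  Group 2: 'e' x 3 (positions 1-3)
  Group 3: 'a' x 3 (positions 4-6)
Total groups: 3

3


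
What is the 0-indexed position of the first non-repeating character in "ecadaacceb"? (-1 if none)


Input: ecadaacceb
Character frequencies:
  'a': 3
  'b': 1
  'c': 3
  'd': 1
  'e': 2
Scanning left to right for freq == 1:
  Position 0 ('e'): freq=2, skip
  Position 1 ('c'): freq=3, skip
  Position 2 ('a'): freq=3, skip
  Position 3 ('d'): unique! => answer = 3

3


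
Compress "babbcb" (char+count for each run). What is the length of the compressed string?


Input: babbcb
Runs:
  'b' x 1 => "b1"
  'a' x 1 => "a1"
  'b' x 2 => "b2"
  'c' x 1 => "c1"
  'b' x 1 => "b1"
Compressed: "b1a1b2c1b1"
Compressed length: 10

10


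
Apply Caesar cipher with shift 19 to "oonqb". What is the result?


Caesar cipher: shift "oonqb" by 19
  'o' (pos 14) + 19 = pos 7 = 'h'
  'o' (pos 14) + 19 = pos 7 = 'h'
  'n' (pos 13) + 19 = pos 6 = 'g'
  'q' (pos 16) + 19 = pos 9 = 'j'
  'b' (pos 1) + 19 = pos 20 = 'u'
Result: hhgju

hhgju


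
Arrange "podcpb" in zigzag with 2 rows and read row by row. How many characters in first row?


Zigzag "podcpb" into 2 rows:
Placing characters:
  'p' => row 0
  'o' => row 1
  'd' => row 0
  'c' => row 1
  'p' => row 0
  'b' => row 1
Rows:
  Row 0: "pdp"
  Row 1: "ocb"
First row length: 3

3


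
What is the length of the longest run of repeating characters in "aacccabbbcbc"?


Input: "aacccabbbcbc"
Scanning for longest run:
  Position 1 ('a'): continues run of 'a', length=2
  Position 2 ('c'): new char, reset run to 1
  Position 3 ('c'): continues run of 'c', length=2
  Position 4 ('c'): continues run of 'c', length=3
  Position 5 ('a'): new char, reset run to 1
  Position 6 ('b'): new char, reset run to 1
  Position 7 ('b'): continues run of 'b', length=2
  Position 8 ('b'): continues run of 'b', length=3
  Position 9 ('c'): new char, reset run to 1
  Position 10 ('b'): new char, reset run to 1
  Position 11 ('c'): new char, reset run to 1
Longest run: 'c' with length 3

3


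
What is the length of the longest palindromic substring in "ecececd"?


Input: "ecececd"
Checking substrings for palindromes:
  [0:5] "ecece" (len 5) => palindrome
  [1:6] "cecec" (len 5) => palindrome
  [0:3] "ece" (len 3) => palindrome
  [1:4] "cec" (len 3) => palindrome
  [2:5] "ece" (len 3) => palindrome
  [3:6] "cec" (len 3) => palindrome
Longest palindromic substring: "ecece" with length 5

5


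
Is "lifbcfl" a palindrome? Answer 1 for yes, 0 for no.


Input: lifbcfl
Reversed: lfcbfil
  Compare pos 0 ('l') with pos 6 ('l'): match
  Compare pos 1 ('i') with pos 5 ('f'): MISMATCH
  Compare pos 2 ('f') with pos 4 ('c'): MISMATCH
Result: not a palindrome

0


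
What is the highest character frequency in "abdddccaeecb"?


Input: abdddccaeecb
Character counts:
  'a': 2
  'b': 2
  'c': 3
  'd': 3
  'e': 2
Maximum frequency: 3

3


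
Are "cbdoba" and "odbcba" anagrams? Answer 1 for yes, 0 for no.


Strings: "cbdoba", "odbcba"
Sorted first:  abbcdo
Sorted second: abbcdo
Sorted forms match => anagrams

1


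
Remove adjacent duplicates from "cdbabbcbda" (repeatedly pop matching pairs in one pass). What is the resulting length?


Input: cdbabbcbda
Stack-based adjacent duplicate removal:
  Read 'c': push. Stack: c
  Read 'd': push. Stack: cd
  Read 'b': push. Stack: cdb
  Read 'a': push. Stack: cdba
  Read 'b': push. Stack: cdbab
  Read 'b': matches stack top 'b' => pop. Stack: cdba
  Read 'c': push. Stack: cdbac
  Read 'b': push. Stack: cdbacb
  Read 'd': push. Stack: cdbacbd
  Read 'a': push. Stack: cdbacbda
Final stack: "cdbacbda" (length 8)

8


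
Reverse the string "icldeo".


Input: icldeo
Reading characters right to left:
  Position 5: 'o'
  Position 4: 'e'
  Position 3: 'd'
  Position 2: 'l'
  Position 1: 'c'
  Position 0: 'i'
Reversed: oedlci

oedlci


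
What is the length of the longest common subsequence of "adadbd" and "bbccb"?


LCS of "adadbd" and "bbccb"
DP table:
           b    b    c    c    b
      0    0    0    0    0    0
  a   0    0    0    0    0    0
  d   0    0    0    0    0    0
  a   0    0    0    0    0    0
  d   0    0    0    0    0    0
  b   0    1    1    1    1    1
  d   0    1    1    1    1    1
LCS length = dp[6][5] = 1

1


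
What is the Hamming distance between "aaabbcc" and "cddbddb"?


Comparing "aaabbcc" and "cddbddb" position by position:
  Position 0: 'a' vs 'c' => differ
  Position 1: 'a' vs 'd' => differ
  Position 2: 'a' vs 'd' => differ
  Position 3: 'b' vs 'b' => same
  Position 4: 'b' vs 'd' => differ
  Position 5: 'c' vs 'd' => differ
  Position 6: 'c' vs 'b' => differ
Total differences (Hamming distance): 6

6


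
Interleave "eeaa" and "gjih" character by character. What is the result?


Interleaving "eeaa" and "gjih":
  Position 0: 'e' from first, 'g' from second => "eg"
  Position 1: 'e' from first, 'j' from second => "ej"
  Position 2: 'a' from first, 'i' from second => "ai"
  Position 3: 'a' from first, 'h' from second => "ah"
Result: egejaiah

egejaiah


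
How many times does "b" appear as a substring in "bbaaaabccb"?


Searching for "b" in "bbaaaabccb"
Scanning each position:
  Position 0: "b" => MATCH
  Position 1: "b" => MATCH
  Position 2: "a" => no
  Position 3: "a" => no
  Position 4: "a" => no
  Position 5: "a" => no
  Position 6: "b" => MATCH
  Position 7: "c" => no
  Position 8: "c" => no
  Position 9: "b" => MATCH
Total occurrences: 4

4


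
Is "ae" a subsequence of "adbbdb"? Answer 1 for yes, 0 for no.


Check if "ae" is a subsequence of "adbbdb"
Greedy scan:
  Position 0 ('a'): matches sub[0] = 'a'
  Position 1 ('d'): no match needed
  Position 2 ('b'): no match needed
  Position 3 ('b'): no match needed
  Position 4 ('d'): no match needed
  Position 5 ('b'): no match needed
Only matched 1/2 characters => not a subsequence

0


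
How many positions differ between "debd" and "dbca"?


Comparing "debd" and "dbca" position by position:
  Position 0: 'd' vs 'd' => same
  Position 1: 'e' vs 'b' => DIFFER
  Position 2: 'b' vs 'c' => DIFFER
  Position 3: 'd' vs 'a' => DIFFER
Positions that differ: 3

3
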